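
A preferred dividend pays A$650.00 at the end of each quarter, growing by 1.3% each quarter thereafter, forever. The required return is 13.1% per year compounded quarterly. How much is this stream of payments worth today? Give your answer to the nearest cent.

Periodic rate r = 0.131/4 per quarter.
Growing perpetuity (Gordon): PV = PMT₁ / (r − g) = 650 / (r − 0.013) = A$32,911.39.

A$32,911.39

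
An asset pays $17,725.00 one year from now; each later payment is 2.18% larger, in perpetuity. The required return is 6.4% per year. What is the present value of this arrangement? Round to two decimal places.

Periodic rate r = 0.064 per year.
Growing perpetuity (Gordon): PV = PMT₁ / (r − g) = 17,725 / (r − 0.0218) = $420,023.70.

$420,023.70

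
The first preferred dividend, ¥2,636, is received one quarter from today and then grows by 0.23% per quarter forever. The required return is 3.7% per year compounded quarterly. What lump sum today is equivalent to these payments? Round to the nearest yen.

¥379,281

Periodic rate r = 0.037/4 per quarter.
Growing perpetuity (Gordon): PV = PMT₁ / (r − g) = 2,636 / (r − 0.0023) = ¥379,281.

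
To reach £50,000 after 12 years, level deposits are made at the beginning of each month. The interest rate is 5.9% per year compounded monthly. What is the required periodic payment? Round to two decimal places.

Level annuity due; solve FV = PMT × [((1+r)^n − 1)/r] × (1+r) for PMT.
Periodic rate r = 0.059/12 per month; n is counted in months.
With n = 144: PMT = 50,000 / ([((1+r)^n − 1)/r] × (1+r)) = £238.34

£238.34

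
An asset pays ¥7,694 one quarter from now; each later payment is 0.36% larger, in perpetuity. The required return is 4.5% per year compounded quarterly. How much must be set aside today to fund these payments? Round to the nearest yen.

Periodic rate r = 0.045/4 per quarter.
Growing perpetuity (Gordon): PV = PMT₁ / (r − g) = 7,694 / (r − 0.0036) = ¥1,005,752.

¥1,005,752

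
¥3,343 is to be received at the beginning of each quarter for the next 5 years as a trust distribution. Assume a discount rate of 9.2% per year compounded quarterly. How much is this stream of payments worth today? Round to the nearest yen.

This is an annuity due: 20 payments of ¥3,343 at the beginning of each quarter.
Periodic rate r = 0.092/4 per quarter; n is counted in quarters.
PV = PMT × [(1 − (1+r)^−n)/r] × (1+r) = 3,343 × [1 − (1+r)^−20] / r × (1+r) = ¥54,334

¥54,334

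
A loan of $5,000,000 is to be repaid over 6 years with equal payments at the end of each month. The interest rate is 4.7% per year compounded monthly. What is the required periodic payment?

Level ordinary annuity; solve PV = PMT × [(1 − (1+r)^−n)/r] for PMT.
Periodic rate r = 0.047/12 per month; n is counted in months.
With n = 72: PMT = 5,000,000 / ([(1 − (1+r)^−n)/r]) = $79,830.72

$79,830.72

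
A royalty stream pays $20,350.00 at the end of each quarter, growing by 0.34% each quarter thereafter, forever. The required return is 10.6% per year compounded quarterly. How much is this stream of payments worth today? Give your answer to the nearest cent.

$880,952.38

Periodic rate r = 0.106/4 per quarter.
Growing perpetuity (Gordon): PV = PMT₁ / (r − g) = 20,350 / (r − 0.0034) = $880,952.38.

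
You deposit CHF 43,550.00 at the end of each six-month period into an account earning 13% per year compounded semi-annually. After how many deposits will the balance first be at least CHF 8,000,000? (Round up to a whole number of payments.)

41 payments

Periodic rate r = 0.13/2 per half-year; n is counted in half-years.
Ordinary annuity FV: 8,000,000 = 43,550 × [((1+r)^n − 1)/r].
(1+r)^n = 1 + 8,000,000 × r / 43,550, so n = ln(1 + 8,000,000·r/43,550) / ln(1+r) = 40.66.
Round up to a whole number of payments: n = 41.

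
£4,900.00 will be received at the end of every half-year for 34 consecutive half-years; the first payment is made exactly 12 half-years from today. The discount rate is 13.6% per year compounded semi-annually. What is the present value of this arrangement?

Ordinary annuity of 34 payments, first payment at period 12.
Periodic rate r = 0.136/2 per half-year; n is counted in half-years.
The ordinary-annuity PV formula values the stream one period before the first payment (period 11); discount that back 11 periods:
PV₀ = 4,900 × [1 − (1+r)^−34] / r × (1+r)^−11 = £31,214.14

£31,214.14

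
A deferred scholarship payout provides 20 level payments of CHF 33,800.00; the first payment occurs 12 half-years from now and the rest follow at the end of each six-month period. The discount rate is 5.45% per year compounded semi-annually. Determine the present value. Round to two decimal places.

Ordinary annuity of 20 payments, first payment at period 12.
Periodic rate r = 0.0545/2 per half-year; n is counted in half-years.
The ordinary-annuity PV formula values the stream one period before the first payment (period 11); discount that back 11 periods:
PV₀ = 33,800 × [1 − (1+r)^−20] / r × (1+r)^−11 = CHF 383,809.57

CHF 383,809.57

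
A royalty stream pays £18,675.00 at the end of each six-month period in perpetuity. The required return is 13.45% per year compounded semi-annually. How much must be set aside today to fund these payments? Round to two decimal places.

Periodic rate r = 0.1345/2 per half-year.
Level perpetuity: PV = PMT / r = 18,675 / (0.1345/2) = £277,695.17.

£277,695.17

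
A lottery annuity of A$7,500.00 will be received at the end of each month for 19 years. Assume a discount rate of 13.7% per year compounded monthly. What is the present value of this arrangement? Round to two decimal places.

This is an ordinary annuity: 228 payments of A$7,500.00 at the end of each month.
Periodic rate r = 0.137/12 per month; n is counted in months.
PV = PMT × [(1 − (1+r)^−n)/r] = 7,500 × [1 − (1+r)^−228] / r = A$607,564.91

A$607,564.91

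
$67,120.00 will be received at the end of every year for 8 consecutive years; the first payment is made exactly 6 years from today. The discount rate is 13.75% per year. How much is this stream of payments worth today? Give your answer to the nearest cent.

Ordinary annuity of 8 payments, first payment at period 6.
Periodic rate r = 0.1375 per year.
The ordinary-annuity PV formula values the stream one period before the first payment (period 5); discount that back 5 periods:
PV₀ = 67,120 × [1 − (1+r)^−8] / r × (1+r)^−5 = $164,876.32

$164,876.32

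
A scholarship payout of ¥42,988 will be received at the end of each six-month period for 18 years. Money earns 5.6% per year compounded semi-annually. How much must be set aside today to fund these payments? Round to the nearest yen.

This is an ordinary annuity: 36 payments of ¥42,988 at the end of each six-month period.
Periodic rate r = 0.056/2 per half-year; n is counted in half-years.
PV = PMT × [(1 − (1+r)^−n)/r] = 42,988 × [1 − (1+r)^−36] / r = ¥967,170

¥967,170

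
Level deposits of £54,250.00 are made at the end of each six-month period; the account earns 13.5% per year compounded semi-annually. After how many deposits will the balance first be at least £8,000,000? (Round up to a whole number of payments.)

37 payments

Periodic rate r = 0.135/2 per half-year; n is counted in half-years.
Ordinary annuity FV: 8,000,000 = 54,250 × [((1+r)^n − 1)/r].
(1+r)^n = 1 + 8,000,000 × r / 54,250, so n = ln(1 + 8,000,000·r/54,250) / ln(1+r) = 36.65.
Round up to a whole number of payments: n = 37.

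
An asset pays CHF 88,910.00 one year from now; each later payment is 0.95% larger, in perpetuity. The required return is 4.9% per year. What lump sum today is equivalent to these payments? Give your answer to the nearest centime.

Periodic rate r = 0.049 per year.
Growing perpetuity (Gordon): PV = PMT₁ / (r − g) = 88,910 / (r − 0.0095) = CHF 2,250,886.08.

CHF 2,250,886.08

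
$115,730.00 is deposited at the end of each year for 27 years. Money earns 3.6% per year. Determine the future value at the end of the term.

This is an ordinary annuity: 27 deposits of $115,730.00 at the end of each year.
Periodic rate r = 0.036 per year.
FV = PMT × [((1+r)^n − 1)/r] = 115,730 × [(1+r)^27 − 1] / r = $5,138,554.11

$5,138,554.11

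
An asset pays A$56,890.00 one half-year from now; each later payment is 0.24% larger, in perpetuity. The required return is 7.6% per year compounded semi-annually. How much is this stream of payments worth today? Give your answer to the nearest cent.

A$1,598,033.71

Periodic rate r = 0.076/2 per half-year.
Growing perpetuity (Gordon): PV = PMT₁ / (r − g) = 56,890 / (r − 0.0024) = A$1,598,033.71.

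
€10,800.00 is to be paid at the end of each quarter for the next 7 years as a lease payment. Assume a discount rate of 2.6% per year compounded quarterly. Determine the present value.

€275,661.80

This is an ordinary annuity: 28 payments of €10,800.00 at the end of each quarter.
Periodic rate r = 0.026/4 per quarter; n is counted in quarters.
PV = PMT × [(1 − (1+r)^−n)/r] = 10,800 × [1 − (1+r)^−28] / r = €275,661.80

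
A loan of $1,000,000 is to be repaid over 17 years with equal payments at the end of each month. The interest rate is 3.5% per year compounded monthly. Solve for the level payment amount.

$6,511.00

Level ordinary annuity; solve PV = PMT × [(1 − (1+r)^−n)/r] for PMT.
Periodic rate r = 0.035/12 per month; n is counted in months.
With n = 204: PMT = 1,000,000 / ([(1 − (1+r)^−n)/r]) = $6,511.00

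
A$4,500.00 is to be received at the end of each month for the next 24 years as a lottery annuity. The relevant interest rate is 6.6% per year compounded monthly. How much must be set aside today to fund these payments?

This is an ordinary annuity: 288 payments of A$4,500.00 at the end of each month.
Periodic rate r = 0.066/12 per month; n is counted in months.
PV = PMT × [(1 − (1+r)^−n)/r] = 4,500 × [1 − (1+r)^−288] / r = A$649,599.41

A$649,599.41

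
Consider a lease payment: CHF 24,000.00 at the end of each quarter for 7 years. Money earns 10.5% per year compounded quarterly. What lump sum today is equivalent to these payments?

CHF 471,704.30

This is an ordinary annuity: 28 payments of CHF 24,000.00 at the end of each quarter.
Periodic rate r = 0.105/4 per quarter; n is counted in quarters.
PV = PMT × [(1 − (1+r)^−n)/r] = 24,000 × [1 − (1+r)^−28] / r = CHF 471,704.30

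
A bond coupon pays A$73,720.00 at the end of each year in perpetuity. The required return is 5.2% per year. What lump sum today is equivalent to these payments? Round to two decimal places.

Periodic rate r = 0.052 per year.
Level perpetuity: PV = PMT / r = 73,720 / (0.052) = A$1,417,692.31.

A$1,417,692.31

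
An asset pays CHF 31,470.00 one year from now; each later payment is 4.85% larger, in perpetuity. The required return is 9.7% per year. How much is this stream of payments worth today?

CHF 648,865.98

Periodic rate r = 0.097 per year.
Growing perpetuity (Gordon): PV = PMT₁ / (r − g) = 31,470 / (r − 0.0485) = CHF 648,865.98.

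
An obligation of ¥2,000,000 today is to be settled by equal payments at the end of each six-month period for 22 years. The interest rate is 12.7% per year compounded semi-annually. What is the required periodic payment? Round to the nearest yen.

¥136,063

Level ordinary annuity; solve PV = PMT × [(1 − (1+r)^−n)/r] for PMT.
Periodic rate r = 0.127/2 per half-year; n is counted in half-years.
With n = 44: PMT = 2,000,000 / ([(1 − (1+r)^−n)/r]) = ¥136,063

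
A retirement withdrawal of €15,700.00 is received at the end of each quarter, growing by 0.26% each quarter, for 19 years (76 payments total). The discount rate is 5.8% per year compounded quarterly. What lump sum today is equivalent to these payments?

€781,179.39

Periodic rate r = 0.058/4 per quarter; n is counted in quarters.
Growing ordinary annuity: PV = PMT₁ × [1 − ((1+g)/(1+r))^n] / (r − g) = 15,700 × [1 − ((1+0.0026)/(1+r))^76] / (r − 0.0026) = €781,179.39.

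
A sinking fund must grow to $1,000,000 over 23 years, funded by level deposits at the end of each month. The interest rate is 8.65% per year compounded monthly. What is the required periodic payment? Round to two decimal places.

Level ordinary annuity; solve FV = PMT × [((1+r)^n − 1)/r] for PMT.
Periodic rate r = 0.0865/12 per month; n is counted in months.
With n = 276: PMT = 1,000,000 / ([((1+r)^n − 1)/r]) = $1,151.51

$1,151.51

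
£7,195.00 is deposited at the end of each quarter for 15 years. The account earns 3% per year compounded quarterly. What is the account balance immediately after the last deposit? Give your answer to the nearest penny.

This is an ordinary annuity: 60 deposits of £7,195.00 at the end of each quarter.
Periodic rate r = 0.03/4 per quarter; n is counted in quarters.
FV = PMT × [((1+r)^n − 1)/r] = 7,195 × [(1+r)^60 − 1] / r = £542,676.67

£542,676.67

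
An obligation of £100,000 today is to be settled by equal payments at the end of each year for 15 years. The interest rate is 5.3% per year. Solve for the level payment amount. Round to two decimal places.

Level ordinary annuity; solve PV = PMT × [(1 − (1+r)^−n)/r] for PMT.
Periodic rate r = 0.053 per year.
With n = 15: PMT = 100,000 / ([(1 − (1+r)^−n)/r]) = £9,830.58

£9,830.58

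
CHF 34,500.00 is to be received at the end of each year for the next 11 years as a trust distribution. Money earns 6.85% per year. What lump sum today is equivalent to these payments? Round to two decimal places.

This is an ordinary annuity: 11 payments of CHF 34,500.00 at the end of each year.
Periodic rate r = 0.0685 per year.
PV = PMT × [(1 − (1+r)^−n)/r] = 34,500 × [1 − (1+r)^−11] / r = CHF 260,648.26

CHF 260,648.26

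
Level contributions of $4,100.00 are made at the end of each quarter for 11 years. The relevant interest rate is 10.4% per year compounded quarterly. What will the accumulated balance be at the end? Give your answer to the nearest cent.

This is an ordinary annuity: 44 deposits of $4,100.00 at the end of each quarter.
Periodic rate r = 0.104/4 per quarter; n is counted in quarters.
FV = PMT × [((1+r)^n − 1)/r] = 4,100 × [(1+r)^44 − 1] / r = $330,166.76

$330,166.76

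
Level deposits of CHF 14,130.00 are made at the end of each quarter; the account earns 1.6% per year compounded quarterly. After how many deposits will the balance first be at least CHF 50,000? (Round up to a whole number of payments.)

Periodic rate r = 0.016/4 per quarter; n is counted in quarters.
Ordinary annuity FV: 50,000 = 14,130 × [((1+r)^n − 1)/r].
(1+r)^n = 1 + 50,000 × r / 14,130, so n = ln(1 + 50,000·r/14,130) / ln(1+r) = 3.52.
Round up to a whole number of payments: n = 4.

4 payments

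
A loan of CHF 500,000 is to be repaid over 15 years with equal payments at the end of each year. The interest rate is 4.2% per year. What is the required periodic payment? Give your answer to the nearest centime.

CHF 45,601.72

Level ordinary annuity; solve PV = PMT × [(1 − (1+r)^−n)/r] for PMT.
Periodic rate r = 0.042 per year.
With n = 15: PMT = 500,000 / ([(1 − (1+r)^−n)/r]) = CHF 45,601.72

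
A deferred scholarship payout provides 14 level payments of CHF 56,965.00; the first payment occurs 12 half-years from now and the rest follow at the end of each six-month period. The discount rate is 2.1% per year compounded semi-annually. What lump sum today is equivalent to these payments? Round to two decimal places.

CHF 657,959.52

Ordinary annuity of 14 payments, first payment at period 12.
Periodic rate r = 0.021/2 per half-year; n is counted in half-years.
The ordinary-annuity PV formula values the stream one period before the first payment (period 11); discount that back 11 periods:
PV₀ = 56,965 × [1 − (1+r)^−14] / r × (1+r)^−11 = CHF 657,959.52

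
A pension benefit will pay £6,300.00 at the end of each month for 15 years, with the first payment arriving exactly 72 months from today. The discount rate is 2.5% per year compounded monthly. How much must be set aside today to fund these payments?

£815,040.93

Ordinary annuity of 180 payments, first payment at period 72.
Periodic rate r = 0.025/12 per month; n is counted in months.
The ordinary-annuity PV formula values the stream one period before the first payment (period 71); discount that back 71 periods:
PV₀ = 6,300 × [1 − (1+r)^−180] / r × (1+r)^−71 = £815,040.93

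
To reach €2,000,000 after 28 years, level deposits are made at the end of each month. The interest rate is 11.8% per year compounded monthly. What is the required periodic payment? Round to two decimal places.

Level ordinary annuity; solve FV = PMT × [((1+r)^n − 1)/r] for PMT.
Periodic rate r = 0.118/12 per month; n is counted in months.
With n = 336: PMT = 2,000,000 / ([((1+r)^n − 1)/r]) = €762.70

€762.70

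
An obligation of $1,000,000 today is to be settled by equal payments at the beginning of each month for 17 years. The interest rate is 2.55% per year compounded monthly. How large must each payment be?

Level annuity due; solve PV = PMT × [(1 − (1+r)^−n)/r] × (1+r) for PMT.
Periodic rate r = 0.0255/12 per month; n is counted in months.
With n = 204: PMT = 1,000,000 / ([(1 − (1+r)^−n)/r] × (1+r)) = $6,033.29

$6,033.29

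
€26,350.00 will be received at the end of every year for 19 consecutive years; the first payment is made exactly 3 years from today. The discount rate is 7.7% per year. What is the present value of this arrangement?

Ordinary annuity of 19 payments, first payment at period 3.
Periodic rate r = 0.077 per year.
The ordinary-annuity PV formula values the stream one period before the first payment (period 2); discount that back 2 periods:
PV₀ = 26,350 × [1 − (1+r)^−19] / r × (1+r)^−2 = €222,953.85

€222,953.85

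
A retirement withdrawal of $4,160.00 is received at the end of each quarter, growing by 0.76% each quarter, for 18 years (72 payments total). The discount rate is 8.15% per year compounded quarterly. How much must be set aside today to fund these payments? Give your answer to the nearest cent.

Periodic rate r = 0.0815/4 per quarter; n is counted in quarters.
Growing ordinary annuity: PV = PMT₁ × [1 − ((1+g)/(1+r))^n] / (r − g) = 4,160 × [1 − ((1+0.0076)/(1+r))^72] / (r − 0.0076) = $194,182.08.

$194,182.08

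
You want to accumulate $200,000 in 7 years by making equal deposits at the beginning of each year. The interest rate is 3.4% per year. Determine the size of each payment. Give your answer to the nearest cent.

Level annuity due; solve FV = PMT × [((1+r)^n − 1)/r] × (1+r) for PMT.
Periodic rate r = 0.034 per year.
With n = 7: PMT = 200,000 / ([((1+r)^n − 1)/r] × (1+r)) = $24,939.01

$24,939.01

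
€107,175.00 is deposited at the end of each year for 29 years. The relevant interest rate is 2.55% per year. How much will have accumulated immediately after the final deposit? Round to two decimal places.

This is an ordinary annuity: 29 deposits of €107,175.00 at the end of each year.
Periodic rate r = 0.0255 per year.
FV = PMT × [((1+r)^n − 1)/r] = 107,175 × [(1+r)^29 − 1] / r = €4,520,495.00

€4,520,495.00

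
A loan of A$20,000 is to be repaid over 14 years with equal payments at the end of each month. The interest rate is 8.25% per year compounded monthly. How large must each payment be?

Level ordinary annuity; solve PV = PMT × [(1 − (1+r)^−n)/r] for PMT.
Periodic rate r = 0.0825/12 per month; n is counted in months.
With n = 168: PMT = 20,000 / ([(1 − (1+r)^−n)/r]) = A$201.11

A$201.11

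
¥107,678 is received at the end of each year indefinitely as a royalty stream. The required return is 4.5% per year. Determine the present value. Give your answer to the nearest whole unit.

¥2,392,844

Periodic rate r = 0.045 per year.
Level perpetuity: PV = PMT / r = 107,678 / (0.045) = ¥2,392,844.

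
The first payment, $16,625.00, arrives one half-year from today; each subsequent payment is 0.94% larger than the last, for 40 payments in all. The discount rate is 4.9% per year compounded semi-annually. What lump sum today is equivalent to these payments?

Periodic rate r = 0.049/2 per half-year; n is counted in half-years.
Growing ordinary annuity: PV = PMT₁ × [1 − ((1+g)/(1+r))^n] / (r − g) = 16,625 × [1 − ((1+0.0094)/(1+r))^40] / (r − 0.0094) = $493,084.88.

$493,084.88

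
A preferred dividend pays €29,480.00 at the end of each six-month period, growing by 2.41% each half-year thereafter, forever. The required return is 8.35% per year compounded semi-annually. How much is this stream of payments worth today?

€1,670,254.96

Periodic rate r = 0.0835/2 per half-year.
Growing perpetuity (Gordon): PV = PMT₁ / (r − g) = 29,480 / (r − 0.0241) = €1,670,254.96.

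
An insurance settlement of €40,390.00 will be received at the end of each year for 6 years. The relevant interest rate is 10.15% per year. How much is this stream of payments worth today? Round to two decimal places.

€175,138.41

This is an ordinary annuity: 6 payments of €40,390.00 at the end of each year.
Periodic rate r = 0.1015 per year.
PV = PMT × [(1 − (1+r)^−n)/r] = 40,390 × [1 − (1+r)^−6] / r = €175,138.41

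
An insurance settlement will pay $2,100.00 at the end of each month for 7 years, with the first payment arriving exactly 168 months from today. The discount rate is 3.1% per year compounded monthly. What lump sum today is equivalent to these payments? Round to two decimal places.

Ordinary annuity of 84 payments, first payment at period 168.
Periodic rate r = 0.031/12 per month; n is counted in months.
The ordinary-annuity PV formula values the stream one period before the first payment (period 167); discount that back 167 periods:
PV₀ = 2,100 × [1 − (1+r)^−84] / r × (1+r)^−167 = $102,945.49

$102,945.49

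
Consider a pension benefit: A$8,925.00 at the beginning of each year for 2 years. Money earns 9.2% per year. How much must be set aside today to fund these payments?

A$17,098.08

This is an annuity due: 2 payments of A$8,925.00 at the beginning of each year.
Periodic rate r = 0.092 per year.
PV = PMT × [(1 − (1+r)^−n)/r] × (1+r) = 8,925 × [1 − (1+r)^−2] / r × (1+r) = A$17,098.08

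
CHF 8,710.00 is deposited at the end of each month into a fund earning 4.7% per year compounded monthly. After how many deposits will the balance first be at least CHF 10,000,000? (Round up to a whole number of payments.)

Periodic rate r = 0.047/12 per month; n is counted in months.
Ordinary annuity FV: 10,000,000 = 8,710 × [((1+r)^n − 1)/r].
(1+r)^n = 1 + 10,000,000 × r / 8,710, so n = ln(1 + 10,000,000·r/8,710) / ln(1+r) = 435.96.
Round up to a whole number of payments: n = 436.

436 payments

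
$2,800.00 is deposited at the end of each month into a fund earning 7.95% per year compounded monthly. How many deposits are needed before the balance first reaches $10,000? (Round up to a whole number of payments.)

4 payments

Periodic rate r = 0.0795/12 per month; n is counted in months.
Ordinary annuity FV: 10,000 = 2,800 × [((1+r)^n − 1)/r].
(1+r)^n = 1 + 10,000 × r / 2,800, so n = ln(1 + 10,000·r/2,800) / ln(1+r) = 3.54.
Round up to a whole number of payments: n = 4.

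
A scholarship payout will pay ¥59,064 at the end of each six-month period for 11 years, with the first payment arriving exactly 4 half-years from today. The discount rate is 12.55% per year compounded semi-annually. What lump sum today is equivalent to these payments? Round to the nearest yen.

Ordinary annuity of 22 payments, first payment at period 4.
Periodic rate r = 0.1255/2 per half-year; n is counted in half-years.
The ordinary-annuity PV formula values the stream one period before the first payment (period 3); discount that back 3 periods:
PV₀ = 59,064 × [1 − (1+r)^−22] / r × (1+r)^−3 = ¥578,624

¥578,624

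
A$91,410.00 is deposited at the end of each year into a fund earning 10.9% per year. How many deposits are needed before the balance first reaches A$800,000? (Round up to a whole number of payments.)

7 payments

Periodic rate r = 0.109 per year.
Ordinary annuity FV: 800,000 = 91,410 × [((1+r)^n − 1)/r].
(1+r)^n = 1 + 800,000 × r / 91,410, so n = ln(1 + 800,000·r/91,410) / ln(1+r) = 6.47.
Round up to a whole number of payments: n = 7.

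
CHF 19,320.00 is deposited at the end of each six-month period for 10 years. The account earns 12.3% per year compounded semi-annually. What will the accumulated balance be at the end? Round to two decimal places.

CHF 722,264.57

This is an ordinary annuity: 20 deposits of CHF 19,320.00 at the end of each six-month period.
Periodic rate r = 0.123/2 per half-year; n is counted in half-years.
FV = PMT × [((1+r)^n − 1)/r] = 19,320 × [(1+r)^20 − 1] / r = CHF 722,264.57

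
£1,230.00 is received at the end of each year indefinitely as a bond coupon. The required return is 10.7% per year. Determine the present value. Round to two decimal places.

Periodic rate r = 0.107 per year.
Level perpetuity: PV = PMT / r = 1,230 / (0.107) = £11,495.33.

£11,495.33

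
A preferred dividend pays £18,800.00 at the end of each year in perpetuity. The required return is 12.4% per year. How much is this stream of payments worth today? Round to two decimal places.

£151,612.90

Periodic rate r = 0.124 per year.
Level perpetuity: PV = PMT / r = 18,800 / (0.124) = £151,612.90.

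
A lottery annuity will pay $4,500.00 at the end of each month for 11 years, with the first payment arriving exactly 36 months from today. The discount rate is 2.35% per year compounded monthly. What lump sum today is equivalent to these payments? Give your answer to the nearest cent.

Ordinary annuity of 132 payments, first payment at period 36.
Periodic rate r = 0.0235/12 per month; n is counted in months.
The ordinary-annuity PV formula values the stream one period before the first payment (period 35); discount that back 35 periods:
PV₀ = 4,500 × [1 − (1+r)^−132] / r × (1+r)^−35 = $488,373.25

$488,373.25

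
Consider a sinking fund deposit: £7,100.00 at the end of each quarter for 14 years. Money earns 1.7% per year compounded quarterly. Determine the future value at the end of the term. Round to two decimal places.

£447,833.78

This is an ordinary annuity: 56 deposits of £7,100.00 at the end of each quarter.
Periodic rate r = 0.017/4 per quarter; n is counted in quarters.
FV = PMT × [((1+r)^n − 1)/r] = 7,100 × [(1+r)^56 − 1] / r = £447,833.78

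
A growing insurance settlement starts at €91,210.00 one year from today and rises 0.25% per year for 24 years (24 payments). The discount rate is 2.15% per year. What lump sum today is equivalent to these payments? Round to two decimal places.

€1,741,430.34

Periodic rate r = 0.0215 per year.
Growing ordinary annuity: PV = PMT₁ × [1 − ((1+g)/(1+r))^n] / (r − g) = 91,210 × [1 − ((1+0.0025)/(1+r))^24] / (r − 0.0025) = €1,741,430.34.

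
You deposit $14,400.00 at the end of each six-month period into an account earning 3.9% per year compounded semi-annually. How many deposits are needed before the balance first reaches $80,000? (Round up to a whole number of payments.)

6 payments

Periodic rate r = 0.039/2 per half-year; n is counted in half-years.
Ordinary annuity FV: 80,000 = 14,400 × [((1+r)^n − 1)/r].
(1+r)^n = 1 + 80,000 × r / 14,400, so n = ln(1 + 80,000·r/14,400) / ln(1+r) = 5.33.
Round up to a whole number of payments: n = 6.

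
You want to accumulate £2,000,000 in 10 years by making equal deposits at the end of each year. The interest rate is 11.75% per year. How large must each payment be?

£115,353.64

Level ordinary annuity; solve FV = PMT × [((1+r)^n − 1)/r] for PMT.
Periodic rate r = 0.1175 per year.
With n = 10: PMT = 2,000,000 / ([((1+r)^n − 1)/r]) = £115,353.64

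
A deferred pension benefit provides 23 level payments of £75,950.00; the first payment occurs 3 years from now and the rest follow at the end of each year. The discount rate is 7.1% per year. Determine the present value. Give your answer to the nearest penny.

Ordinary annuity of 23 payments, first payment at period 3.
Periodic rate r = 0.071 per year.
The ordinary-annuity PV formula values the stream one period before the first payment (period 2); discount that back 2 periods:
PV₀ = 75,950 × [1 − (1+r)^−23] / r × (1+r)^−2 = £740,044.24

£740,044.24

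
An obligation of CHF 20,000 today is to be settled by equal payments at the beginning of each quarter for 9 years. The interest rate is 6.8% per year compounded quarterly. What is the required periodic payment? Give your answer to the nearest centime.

CHF 734.86

Level annuity due; solve PV = PMT × [(1 − (1+r)^−n)/r] × (1+r) for PMT.
Periodic rate r = 0.068/4 per quarter; n is counted in quarters.
With n = 36: PMT = 20,000 / ([(1 − (1+r)^−n)/r] × (1+r)) = CHF 734.86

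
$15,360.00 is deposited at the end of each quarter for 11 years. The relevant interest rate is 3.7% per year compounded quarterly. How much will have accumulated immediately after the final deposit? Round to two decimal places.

This is an ordinary annuity: 44 deposits of $15,360.00 at the end of each quarter.
Periodic rate r = 0.037/4 per quarter; n is counted in quarters.
FV = PMT × [((1+r)^n − 1)/r] = 15,360 × [(1+r)^44 − 1] / r = $829,433.61

$829,433.61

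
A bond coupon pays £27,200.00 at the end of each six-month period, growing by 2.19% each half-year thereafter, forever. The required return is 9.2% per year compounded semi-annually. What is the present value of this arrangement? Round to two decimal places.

Periodic rate r = 0.092/2 per half-year.
Growing perpetuity (Gordon): PV = PMT₁ / (r − g) = 27,200 / (r − 0.0219) = £1,128,630.71.

£1,128,630.71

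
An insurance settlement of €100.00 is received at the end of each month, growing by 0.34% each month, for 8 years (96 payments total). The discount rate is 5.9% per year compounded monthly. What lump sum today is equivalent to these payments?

€8,899.46

Periodic rate r = 0.059/12 per month; n is counted in months.
Growing ordinary annuity: PV = PMT₁ × [1 − ((1+g)/(1+r))^n] / (r − g) = 100 × [1 − ((1+0.0034)/(1+r))^96] / (r − 0.0034) = €8,899.46.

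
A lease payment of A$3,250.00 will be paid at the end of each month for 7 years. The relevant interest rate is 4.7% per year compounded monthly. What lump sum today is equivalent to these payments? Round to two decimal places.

This is an ordinary annuity: 84 payments of A$3,250.00 at the end of each month.
Periodic rate r = 0.047/12 per month; n is counted in months.
PV = PMT × [(1 − (1+r)^−n)/r] = 3,250 × [1 − (1+r)^−84] / r = A$232,252.78

A$232,252.78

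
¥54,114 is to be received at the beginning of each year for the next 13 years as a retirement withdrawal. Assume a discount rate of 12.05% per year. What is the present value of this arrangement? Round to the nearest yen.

¥388,541

This is an annuity due: 13 payments of ¥54,114 at the beginning of each year.
Periodic rate r = 0.1205 per year.
PV = PMT × [(1 − (1+r)^−n)/r] × (1+r) = 54,114 × [1 − (1+r)^−13] / r × (1+r) = ¥388,541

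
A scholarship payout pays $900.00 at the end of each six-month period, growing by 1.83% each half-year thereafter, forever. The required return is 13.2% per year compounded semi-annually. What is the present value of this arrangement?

$18,867.92

Periodic rate r = 0.132/2 per half-year.
Growing perpetuity (Gordon): PV = PMT₁ / (r − g) = 900 / (r − 0.0183) = $18,867.92.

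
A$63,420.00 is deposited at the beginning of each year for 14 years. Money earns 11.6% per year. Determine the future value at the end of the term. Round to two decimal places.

This is an annuity due: 14 deposits of A$63,420.00 at the beginning of each year.
Periodic rate r = 0.116 per year.
FV = PMT × [((1+r)^n − 1)/r] × (1+r) = 63,420 × [(1+r)^14 − 1] / r × (1+r) = A$2,226,018.73

A$2,226,018.73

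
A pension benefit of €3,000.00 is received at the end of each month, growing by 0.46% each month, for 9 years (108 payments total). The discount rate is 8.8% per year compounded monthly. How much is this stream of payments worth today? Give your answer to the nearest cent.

Periodic rate r = 0.088/12 per month; n is counted in months.
Growing ordinary annuity: PV = PMT₁ × [1 − ((1+g)/(1+r))^n] / (r − g) = 3,000 × [1 − ((1+0.0046)/(1+r))^108] / (r − 0.0046) = €279,123.97.

€279,123.97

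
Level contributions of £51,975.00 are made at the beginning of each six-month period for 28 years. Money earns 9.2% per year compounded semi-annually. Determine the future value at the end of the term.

This is an annuity due: 56 deposits of £51,975.00 at the beginning of each six-month period.
Periodic rate r = 0.092/2 per half-year; n is counted in half-years.
FV = PMT × [((1+r)^n − 1)/r] × (1+r) = 51,975 × [(1+r)^56 − 1] / r × (1+r) = £13,485,180.73

£13,485,180.73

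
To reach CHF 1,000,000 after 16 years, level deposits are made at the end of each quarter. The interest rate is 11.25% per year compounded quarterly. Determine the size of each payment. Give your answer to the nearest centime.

CHF 5,738.41

Level ordinary annuity; solve FV = PMT × [((1+r)^n − 1)/r] for PMT.
Periodic rate r = 0.1125/4 per quarter; n is counted in quarters.
With n = 64: PMT = 1,000,000 / ([((1+r)^n − 1)/r]) = CHF 5,738.41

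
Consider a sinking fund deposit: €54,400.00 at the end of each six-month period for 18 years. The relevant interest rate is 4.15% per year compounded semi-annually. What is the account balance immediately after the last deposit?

€2,869,658.99

This is an ordinary annuity: 36 deposits of €54,400.00 at the end of each six-month period.
Periodic rate r = 0.0415/2 per half-year; n is counted in half-years.
FV = PMT × [((1+r)^n − 1)/r] = 54,400 × [(1+r)^36 − 1] / r = €2,869,658.99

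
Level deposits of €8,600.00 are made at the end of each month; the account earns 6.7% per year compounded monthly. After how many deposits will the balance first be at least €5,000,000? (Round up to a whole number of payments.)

260 payments

Periodic rate r = 0.067/12 per month; n is counted in months.
Ordinary annuity FV: 5,000,000 = 8,600 × [((1+r)^n − 1)/r].
(1+r)^n = 1 + 5,000,000 × r / 8,600, so n = ln(1 + 5,000,000·r/8,600) / ln(1+r) = 259.71.
Round up to a whole number of payments: n = 260.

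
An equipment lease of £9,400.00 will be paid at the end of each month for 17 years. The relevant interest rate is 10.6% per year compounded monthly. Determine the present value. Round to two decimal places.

£887,204.91

This is an ordinary annuity: 204 payments of £9,400.00 at the end of each month.
Periodic rate r = 0.106/12 per month; n is counted in months.
PV = PMT × [(1 − (1+r)^−n)/r] = 9,400 × [1 − (1+r)^−204] / r = £887,204.91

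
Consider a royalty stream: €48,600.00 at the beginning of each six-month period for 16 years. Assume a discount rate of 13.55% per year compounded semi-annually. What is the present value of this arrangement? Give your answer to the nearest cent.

This is an annuity due: 32 payments of €48,600.00 at the beginning of each six-month period.
Periodic rate r = 0.1355/2 per half-year; n is counted in half-years.
PV = PMT × [(1 − (1+r)^−n)/r] × (1+r) = 48,600 × [1 − (1+r)^−32] / r × (1+r) = €671,934.05

€671,934.05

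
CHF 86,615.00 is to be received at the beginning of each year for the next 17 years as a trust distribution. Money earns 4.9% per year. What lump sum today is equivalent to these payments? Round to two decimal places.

This is an annuity due: 17 payments of CHF 86,615.00 at the beginning of each year.
Periodic rate r = 0.049 per year.
PV = PMT × [(1 − (1+r)^−n)/r] × (1+r) = 86,615 × [1 − (1+r)^−17] / r × (1+r) = CHF 1,032,045.82

CHF 1,032,045.82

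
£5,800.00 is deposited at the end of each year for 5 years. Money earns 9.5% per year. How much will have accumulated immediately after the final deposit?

This is an ordinary annuity: 5 deposits of £5,800.00 at the end of each year.
Periodic rate r = 0.095 per year.
FV = PMT × [((1+r)^n − 1)/r] = 5,800 × [(1+r)^5 − 1] / r = £35,058.79

£35,058.79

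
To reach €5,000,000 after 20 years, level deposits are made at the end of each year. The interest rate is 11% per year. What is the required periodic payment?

€77,878.18

Level ordinary annuity; solve FV = PMT × [((1+r)^n − 1)/r] for PMT.
Periodic rate r = 0.11 per year.
With n = 20: PMT = 5,000,000 / ([((1+r)^n − 1)/r]) = €77,878.18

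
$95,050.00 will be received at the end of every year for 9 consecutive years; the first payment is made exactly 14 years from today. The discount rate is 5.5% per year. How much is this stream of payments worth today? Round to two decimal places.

$329,451.97

Ordinary annuity of 9 payments, first payment at period 14.
Periodic rate r = 0.055 per year.
The ordinary-annuity PV formula values the stream one period before the first payment (period 13); discount that back 13 periods:
PV₀ = 95,050 × [1 − (1+r)^−9] / r × (1+r)^−13 = $329,451.97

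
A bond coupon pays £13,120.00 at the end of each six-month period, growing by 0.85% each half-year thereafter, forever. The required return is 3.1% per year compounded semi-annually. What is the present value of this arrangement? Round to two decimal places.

Periodic rate r = 0.031/2 per half-year.
Growing perpetuity (Gordon): PV = PMT₁ / (r − g) = 13,120 / (r − 0.0085) = £1,874,285.71.

£1,874,285.71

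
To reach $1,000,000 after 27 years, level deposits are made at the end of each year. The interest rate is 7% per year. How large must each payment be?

$13,425.73

Level ordinary annuity; solve FV = PMT × [((1+r)^n − 1)/r] for PMT.
Periodic rate r = 0.07 per year.
With n = 27: PMT = 1,000,000 / ([((1+r)^n − 1)/r]) = $13,425.73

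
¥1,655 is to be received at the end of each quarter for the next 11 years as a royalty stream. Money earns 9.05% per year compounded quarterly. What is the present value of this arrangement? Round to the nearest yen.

This is an ordinary annuity: 44 payments of ¥1,655 at the end of each quarter.
Periodic rate r = 0.0905/4 per quarter; n is counted in quarters.
PV = PMT × [(1 − (1+r)^−n)/r] = 1,655 × [1 − (1+r)^−44] / r = ¥45,816

¥45,816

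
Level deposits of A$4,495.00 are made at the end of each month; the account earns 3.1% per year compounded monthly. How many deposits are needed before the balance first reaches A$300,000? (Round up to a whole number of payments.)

62 payments

Periodic rate r = 0.031/12 per month; n is counted in months.
Ordinary annuity FV: 300,000 = 4,495 × [((1+r)^n − 1)/r].
(1+r)^n = 1 + 300,000 × r / 4,495, so n = ln(1 + 300,000·r/4,495) / ln(1+r) = 61.65.
Round up to a whole number of payments: n = 62.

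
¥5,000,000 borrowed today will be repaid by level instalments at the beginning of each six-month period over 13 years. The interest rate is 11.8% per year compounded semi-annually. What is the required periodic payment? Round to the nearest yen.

¥359,564

Level annuity due; solve PV = PMT × [(1 − (1+r)^−n)/r] × (1+r) for PMT.
Periodic rate r = 0.118/2 per half-year; n is counted in half-years.
With n = 26: PMT = 5,000,000 / ([(1 − (1+r)^−n)/r] × (1+r)) = ¥359,564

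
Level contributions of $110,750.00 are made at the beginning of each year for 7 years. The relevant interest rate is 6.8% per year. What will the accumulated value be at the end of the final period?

$1,017,370.89

This is an annuity due: 7 deposits of $110,750.00 at the beginning of each year.
Periodic rate r = 0.068 per year.
FV = PMT × [((1+r)^n − 1)/r] × (1+r) = 110,750 × [(1+r)^7 − 1] / r × (1+r) = $1,017,370.89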